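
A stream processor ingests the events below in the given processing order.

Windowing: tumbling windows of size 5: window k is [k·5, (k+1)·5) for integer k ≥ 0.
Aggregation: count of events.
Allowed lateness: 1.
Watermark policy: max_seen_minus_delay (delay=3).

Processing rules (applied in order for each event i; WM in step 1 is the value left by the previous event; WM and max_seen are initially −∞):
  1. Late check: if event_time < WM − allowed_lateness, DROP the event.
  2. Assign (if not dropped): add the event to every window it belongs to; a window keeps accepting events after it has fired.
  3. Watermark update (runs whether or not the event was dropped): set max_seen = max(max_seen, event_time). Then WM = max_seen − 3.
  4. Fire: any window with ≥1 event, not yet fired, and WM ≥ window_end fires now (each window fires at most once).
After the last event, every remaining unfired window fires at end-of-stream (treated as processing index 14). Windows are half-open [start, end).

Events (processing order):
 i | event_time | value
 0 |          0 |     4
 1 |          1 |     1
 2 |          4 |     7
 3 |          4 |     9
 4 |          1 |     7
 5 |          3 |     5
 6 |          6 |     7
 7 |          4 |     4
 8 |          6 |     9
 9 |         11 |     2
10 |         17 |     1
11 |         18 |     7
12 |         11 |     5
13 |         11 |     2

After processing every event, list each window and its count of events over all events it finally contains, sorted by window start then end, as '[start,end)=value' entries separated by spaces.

i=0 t=0 v=4: → [0,5); WM=-3
i=1 t=1 v=1: → [0,5); WM=-2
i=2 t=4 v=7: → [0,5); WM=1
i=3 t=4 v=9: → [0,5); WM=1
i=4 t=1 v=7: → [0,5); WM=1
i=5 t=3 v=5: → [0,5); WM=1
i=6 t=6 v=7: → [5,10); WM=3
i=7 t=4 v=4: → [0,5); WM=3
i=8 t=6 v=9: → [5,10); WM=3
i=9 t=11 v=2: → [10,15); WM=8; [0,5) fires=7
i=10 t=17 v=1: → [15,20); WM=14; [5,10) fires=2
i=11 t=18 v=7: → [15,20); WM=15; [10,15) fires=1
i=12 t=11 v=5: DROP (t<15-1); WM=15
i=13 t=11 v=2: DROP (t<15-1); WM=15

[0,5)=7 [5,10)=2 [10,15)=1 [15,20)=2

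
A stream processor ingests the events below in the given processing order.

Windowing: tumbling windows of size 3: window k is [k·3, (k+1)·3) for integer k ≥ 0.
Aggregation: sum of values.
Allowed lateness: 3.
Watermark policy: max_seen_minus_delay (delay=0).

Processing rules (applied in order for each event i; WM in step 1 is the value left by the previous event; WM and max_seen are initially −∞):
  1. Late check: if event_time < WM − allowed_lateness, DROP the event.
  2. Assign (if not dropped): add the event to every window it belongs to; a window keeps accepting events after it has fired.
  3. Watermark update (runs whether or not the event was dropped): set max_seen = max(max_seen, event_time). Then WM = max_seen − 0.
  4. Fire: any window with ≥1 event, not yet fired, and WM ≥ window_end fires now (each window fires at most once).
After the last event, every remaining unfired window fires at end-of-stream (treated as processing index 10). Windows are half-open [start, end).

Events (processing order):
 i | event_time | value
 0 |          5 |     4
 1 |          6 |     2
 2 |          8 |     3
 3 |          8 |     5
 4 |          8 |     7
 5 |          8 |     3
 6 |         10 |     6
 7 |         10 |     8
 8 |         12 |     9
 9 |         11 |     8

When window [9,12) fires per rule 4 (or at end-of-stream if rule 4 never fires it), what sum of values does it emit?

i=0 t=5 v=4: → [3,6); WM=5
i=1 t=6 v=2: → [6,9); WM=6; [3,6) fires=4
i=2 t=8 v=3: → [6,9); WM=8
i=3 t=8 v=5: → [6,9); WM=8
i=4 t=8 v=7: → [6,9); WM=8
i=5 t=8 v=3: → [6,9); WM=8
i=6 t=10 v=6: → [9,12); WM=10; [6,9) fires=20
i=7 t=10 v=8: → [9,12); WM=10
i=8 t=12 v=9: → [12,15); WM=12; [9,12) fires=14
i=9 t=11 v=8: → [9,12); WM=12

14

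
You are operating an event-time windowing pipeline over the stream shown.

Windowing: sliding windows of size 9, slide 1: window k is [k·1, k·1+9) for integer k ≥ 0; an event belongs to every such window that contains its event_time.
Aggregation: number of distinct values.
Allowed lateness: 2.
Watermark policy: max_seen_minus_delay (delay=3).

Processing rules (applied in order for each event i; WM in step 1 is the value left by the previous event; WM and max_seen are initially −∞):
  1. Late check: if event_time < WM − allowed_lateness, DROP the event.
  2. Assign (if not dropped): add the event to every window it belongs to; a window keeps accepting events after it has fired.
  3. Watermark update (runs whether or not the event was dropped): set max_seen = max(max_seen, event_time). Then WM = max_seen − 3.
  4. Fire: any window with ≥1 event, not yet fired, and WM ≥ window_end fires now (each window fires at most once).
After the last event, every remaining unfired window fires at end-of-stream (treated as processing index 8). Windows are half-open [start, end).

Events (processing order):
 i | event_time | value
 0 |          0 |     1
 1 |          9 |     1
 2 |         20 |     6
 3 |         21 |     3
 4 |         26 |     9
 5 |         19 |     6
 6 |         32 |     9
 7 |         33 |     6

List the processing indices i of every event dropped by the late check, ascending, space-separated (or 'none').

5

i=0 t=0 v=1: → [0,9); WM=-3
i=1 t=9 v=1: → [9,18),[8,17),[7,16),[6,15),[5,14),[4,13),[3,12),[2,11),[1,10); WM=6
i=2 t=20 v=6: → [20,29),[19,28),[18,27),[17,26),[16,25),[15,24),[14,23),[13,22),[12,21); WM=17; [0,9) fires=1 [1,10) fires=1 [2,11) fires=1 [3,12) fires=1 [4,13) fires=1 [5,14) fires=1 [6,15) fires=1 [7,16) fires=1 [8,17) fires=1
i=3 t=21 v=3: → [21,30),[20,29),[19,28),[18,27),[17,26),[16,25),[15,24),[14,23),[13,22); WM=18; [9,18) fires=1
i=4 t=26 v=9: → [26,35),[25,34),[24,33),[23,32),[22,31),[21,30),[20,29),[19,28),[18,27); WM=23; [12,21) fires=1 [13,22) fires=2 [14,23) fires=2
i=5 t=19 v=6: DROP (t<23-2); WM=23
i=6 t=32 v=9: → [32,41),[31,40),[30,39),[29,38),[28,37),[27,36),[26,35),[25,34),[24,33); WM=29; [15,24) fires=2 [16,25) fires=2 [17,26) fires=2 [18,27) fires=3 [19,28) fires=3 [20,29) fires=3
i=7 t=33 v=6: → [33,42),[32,41),[31,40),[30,39),[29,38),[28,37),[27,36),[26,35),[25,34); WM=30; [21,30) fires=2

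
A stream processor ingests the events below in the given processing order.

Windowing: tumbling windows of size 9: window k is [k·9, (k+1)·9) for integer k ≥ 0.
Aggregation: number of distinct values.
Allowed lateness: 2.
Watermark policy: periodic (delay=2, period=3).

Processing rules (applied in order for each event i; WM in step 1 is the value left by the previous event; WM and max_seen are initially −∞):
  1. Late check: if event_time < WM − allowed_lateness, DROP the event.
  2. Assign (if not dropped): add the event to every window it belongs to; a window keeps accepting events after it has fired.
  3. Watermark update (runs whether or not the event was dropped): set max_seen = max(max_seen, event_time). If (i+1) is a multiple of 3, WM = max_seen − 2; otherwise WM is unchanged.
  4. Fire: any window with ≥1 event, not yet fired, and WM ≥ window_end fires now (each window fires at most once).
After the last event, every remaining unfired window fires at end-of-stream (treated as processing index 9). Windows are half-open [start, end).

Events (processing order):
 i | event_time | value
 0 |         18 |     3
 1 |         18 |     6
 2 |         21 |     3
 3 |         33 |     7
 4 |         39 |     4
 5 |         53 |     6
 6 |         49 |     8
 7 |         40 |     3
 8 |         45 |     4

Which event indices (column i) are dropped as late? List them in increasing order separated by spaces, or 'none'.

7 8

i=0 t=18 v=3: → [18,27); WM=−∞
i=1 t=18 v=6: → [18,27); WM=−∞
i=2 t=21 v=3: → [18,27); WM=19
i=3 t=33 v=7: → [27,36); WM=19
i=4 t=39 v=4: → [36,45); WM=19
i=5 t=53 v=6: → [45,54); WM=51; [18,27) fires=2 [27,36) fires=1 [36,45) fires=1
i=6 t=49 v=8: → [45,54); WM=51
i=7 t=40 v=3: DROP (t<51-2); WM=51
i=8 t=45 v=4: DROP (t<51-2); WM=51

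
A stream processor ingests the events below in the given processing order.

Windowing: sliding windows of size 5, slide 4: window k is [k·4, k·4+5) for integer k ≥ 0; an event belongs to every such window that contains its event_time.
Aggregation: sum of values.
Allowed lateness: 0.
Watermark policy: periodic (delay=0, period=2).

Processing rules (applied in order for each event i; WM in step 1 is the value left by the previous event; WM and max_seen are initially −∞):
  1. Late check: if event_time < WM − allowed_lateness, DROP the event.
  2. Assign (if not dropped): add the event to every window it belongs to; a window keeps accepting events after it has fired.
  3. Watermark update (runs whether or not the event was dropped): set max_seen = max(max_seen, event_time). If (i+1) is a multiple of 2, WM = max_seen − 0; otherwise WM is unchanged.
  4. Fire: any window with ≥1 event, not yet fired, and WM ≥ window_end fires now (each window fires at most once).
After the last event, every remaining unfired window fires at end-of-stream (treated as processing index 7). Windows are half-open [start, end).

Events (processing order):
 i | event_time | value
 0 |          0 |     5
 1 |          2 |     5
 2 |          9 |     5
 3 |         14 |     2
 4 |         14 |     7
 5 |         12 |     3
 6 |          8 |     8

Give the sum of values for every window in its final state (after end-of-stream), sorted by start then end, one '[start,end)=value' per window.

i=0 t=0 v=5: → [0,5); WM=−∞
i=1 t=2 v=5: → [0,5); WM=2
i=2 t=9 v=5: → [8,13); WM=2
i=3 t=14 v=2: → [12,17); WM=14; [0,5) fires=10 [8,13) fires=5
i=4 t=14 v=7: → [12,17); WM=14
i=5 t=12 v=3: DROP (t<14-0); WM=14
i=6 t=8 v=8: DROP (t<14-0); WM=14

[0,5)=10 [8,13)=5 [12,17)=9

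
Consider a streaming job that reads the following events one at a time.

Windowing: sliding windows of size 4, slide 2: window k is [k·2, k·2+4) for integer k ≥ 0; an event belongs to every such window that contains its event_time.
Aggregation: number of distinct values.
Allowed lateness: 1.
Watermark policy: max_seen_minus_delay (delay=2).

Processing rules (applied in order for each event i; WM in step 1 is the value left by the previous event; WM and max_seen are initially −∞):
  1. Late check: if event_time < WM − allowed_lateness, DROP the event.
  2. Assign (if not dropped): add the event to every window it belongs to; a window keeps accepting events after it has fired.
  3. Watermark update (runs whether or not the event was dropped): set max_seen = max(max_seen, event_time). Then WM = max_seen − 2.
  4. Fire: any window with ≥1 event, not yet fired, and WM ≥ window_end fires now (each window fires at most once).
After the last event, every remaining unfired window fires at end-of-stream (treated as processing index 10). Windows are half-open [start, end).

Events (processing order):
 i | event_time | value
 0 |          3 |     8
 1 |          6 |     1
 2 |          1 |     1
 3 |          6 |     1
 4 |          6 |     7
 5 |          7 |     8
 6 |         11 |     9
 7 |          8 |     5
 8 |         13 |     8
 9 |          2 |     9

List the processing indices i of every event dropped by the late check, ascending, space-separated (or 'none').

2 9

i=0 t=3 v=8: → [2,6),[0,4); WM=1
i=1 t=6 v=1: → [6,10),[4,8); WM=4; [0,4) fires=1
i=2 t=1 v=1: DROP (t<4-1); WM=4
i=3 t=6 v=1: → [6,10),[4,8); WM=4
i=4 t=6 v=7: → [6,10),[4,8); WM=4
i=5 t=7 v=8: → [6,10),[4,8); WM=5
i=6 t=11 v=9: → [10,14),[8,12); WM=9; [2,6) fires=1 [4,8) fires=3
i=7 t=8 v=5: → [8,12),[6,10); WM=9
i=8 t=13 v=8: → [12,16),[10,14); WM=11; [6,10) fires=4
i=9 t=2 v=9: DROP (t<11-1); WM=11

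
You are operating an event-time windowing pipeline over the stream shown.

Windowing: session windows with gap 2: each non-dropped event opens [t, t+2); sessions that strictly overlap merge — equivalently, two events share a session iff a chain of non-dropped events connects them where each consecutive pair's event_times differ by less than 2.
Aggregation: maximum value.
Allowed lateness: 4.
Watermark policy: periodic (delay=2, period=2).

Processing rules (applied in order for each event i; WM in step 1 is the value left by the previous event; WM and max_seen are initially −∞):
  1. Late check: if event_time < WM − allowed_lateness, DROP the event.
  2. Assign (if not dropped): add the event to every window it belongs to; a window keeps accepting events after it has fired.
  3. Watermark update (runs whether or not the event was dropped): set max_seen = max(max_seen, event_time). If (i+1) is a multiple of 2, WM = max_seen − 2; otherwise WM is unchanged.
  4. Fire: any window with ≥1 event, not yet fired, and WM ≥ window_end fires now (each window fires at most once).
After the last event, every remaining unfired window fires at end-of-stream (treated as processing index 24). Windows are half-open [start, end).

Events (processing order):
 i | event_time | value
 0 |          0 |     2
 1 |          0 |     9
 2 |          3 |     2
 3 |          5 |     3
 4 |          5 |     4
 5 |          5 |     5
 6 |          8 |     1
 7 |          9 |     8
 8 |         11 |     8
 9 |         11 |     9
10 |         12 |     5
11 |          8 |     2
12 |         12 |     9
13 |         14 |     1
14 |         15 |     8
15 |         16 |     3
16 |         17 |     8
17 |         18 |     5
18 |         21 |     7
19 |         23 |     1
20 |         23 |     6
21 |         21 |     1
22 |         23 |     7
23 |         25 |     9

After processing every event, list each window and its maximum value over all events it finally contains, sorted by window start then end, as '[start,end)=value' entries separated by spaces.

[0,2)=9 [3,5)=2 [5,7)=5 [8,11)=8 [11,14)=9 [14,20)=8 [21,23)=7 [23,25)=7 [25,27)=9

i=0 t=0 v=2: → [0,2); WM=−∞
i=1 t=0 v=9: → [0,2); WM=-2
i=2 t=3 v=2: → [3,5); WM=-2
i=3 t=5 v=3: → [5,7); WM=3
i=4 t=5 v=4: → [5,7); WM=3
i=5 t=5 v=5: → [5,7); WM=3
i=6 t=8 v=1: → [8,10); WM=3
i=7 t=9 v=8: → [8,11); WM=7
i=8 t=11 v=8: → [11,13); WM=7
i=9 t=11 v=9: → [11,13); WM=9
i=10 t=12 v=5: → [11,14); WM=9
i=11 t=8 v=2: → [8,11); WM=10
i=12 t=12 v=9: → [11,14); WM=10
i=13 t=14 v=1: → [14,16); WM=12
i=14 t=15 v=8: → [14,17); WM=12
i=15 t=16 v=3: → [14,18); WM=14
i=16 t=17 v=8: → [14,19); WM=14
i=17 t=18 v=5: → [14,20); WM=16
i=18 t=21 v=7: → [21,23); WM=16
i=19 t=23 v=1: → [23,25); WM=21
i=20 t=23 v=6: → [23,25); WM=21
i=21 t=21 v=1: → [21,23); WM=21
i=22 t=23 v=7: → [23,25); WM=21
i=23 t=25 v=9: → [25,27); WM=23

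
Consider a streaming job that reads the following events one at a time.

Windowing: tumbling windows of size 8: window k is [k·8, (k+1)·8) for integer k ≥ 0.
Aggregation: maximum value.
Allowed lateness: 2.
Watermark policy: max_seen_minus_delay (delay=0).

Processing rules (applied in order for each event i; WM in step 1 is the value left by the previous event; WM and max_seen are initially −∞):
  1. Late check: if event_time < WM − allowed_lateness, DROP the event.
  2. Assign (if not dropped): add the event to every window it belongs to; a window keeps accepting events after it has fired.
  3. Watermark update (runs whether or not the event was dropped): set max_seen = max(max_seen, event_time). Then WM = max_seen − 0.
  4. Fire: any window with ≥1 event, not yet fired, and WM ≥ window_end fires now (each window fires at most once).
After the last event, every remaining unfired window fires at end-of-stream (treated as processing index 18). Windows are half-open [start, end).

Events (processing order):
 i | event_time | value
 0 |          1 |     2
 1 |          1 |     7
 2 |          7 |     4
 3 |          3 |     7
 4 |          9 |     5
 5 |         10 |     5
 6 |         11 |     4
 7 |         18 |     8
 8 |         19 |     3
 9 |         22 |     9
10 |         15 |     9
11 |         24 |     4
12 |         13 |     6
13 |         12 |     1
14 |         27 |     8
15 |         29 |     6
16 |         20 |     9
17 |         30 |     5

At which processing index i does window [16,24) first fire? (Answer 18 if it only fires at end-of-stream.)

i=0 t=1 v=2: → [0,8); WM=1
i=1 t=1 v=7: → [0,8); WM=1
i=2 t=7 v=4: → [0,8); WM=7
i=3 t=3 v=7: DROP (t<7-2); WM=7
i=4 t=9 v=5: → [8,16); WM=9; [0,8) fires=7
i=5 t=10 v=5: → [8,16); WM=10
i=6 t=11 v=4: → [8,16); WM=11
i=7 t=18 v=8: → [16,24); WM=18; [8,16) fires=5
i=8 t=19 v=3: → [16,24); WM=19
i=9 t=22 v=9: → [16,24); WM=22
i=10 t=15 v=9: DROP (t<22-2); WM=22
i=11 t=24 v=4: → [24,32); WM=24; [16,24) fires=9
i=12 t=13 v=6: DROP (t<24-2); WM=24
i=13 t=12 v=1: DROP (t<24-2); WM=24
i=14 t=27 v=8: → [24,32); WM=27
i=15 t=29 v=6: → [24,32); WM=29
i=16 t=20 v=9: DROP (t<29-2); WM=29
i=17 t=30 v=5: → [24,32); WM=30

11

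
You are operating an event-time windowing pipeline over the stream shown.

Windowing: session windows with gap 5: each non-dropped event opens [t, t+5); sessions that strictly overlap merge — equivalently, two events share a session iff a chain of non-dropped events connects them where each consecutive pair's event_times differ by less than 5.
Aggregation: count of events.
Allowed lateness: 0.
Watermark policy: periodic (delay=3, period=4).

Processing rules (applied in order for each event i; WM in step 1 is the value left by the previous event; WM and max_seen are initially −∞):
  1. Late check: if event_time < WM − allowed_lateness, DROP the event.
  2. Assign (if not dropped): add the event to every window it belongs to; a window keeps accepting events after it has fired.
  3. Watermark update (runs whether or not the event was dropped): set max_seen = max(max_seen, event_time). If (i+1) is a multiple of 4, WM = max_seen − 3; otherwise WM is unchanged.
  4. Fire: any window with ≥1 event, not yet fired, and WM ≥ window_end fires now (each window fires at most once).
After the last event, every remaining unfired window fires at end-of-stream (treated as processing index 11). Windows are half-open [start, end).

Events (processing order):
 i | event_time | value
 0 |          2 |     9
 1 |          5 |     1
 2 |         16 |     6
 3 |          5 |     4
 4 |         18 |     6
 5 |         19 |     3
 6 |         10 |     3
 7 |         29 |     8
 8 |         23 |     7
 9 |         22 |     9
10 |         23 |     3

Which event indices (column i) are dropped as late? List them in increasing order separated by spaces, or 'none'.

6 8 9 10

i=0 t=2 v=9: → [2,7); WM=−∞
i=1 t=5 v=1: → [2,10); WM=−∞
i=2 t=16 v=6: → [16,21); WM=−∞
i=3 t=5 v=4: → [2,10); WM=13
i=4 t=18 v=6: → [16,23); WM=13
i=5 t=19 v=3: → [16,24); WM=13
i=6 t=10 v=3: DROP (t<13-0); WM=13
i=7 t=29 v=8: → [29,34); WM=26
i=8 t=23 v=7: DROP (t<26-0); WM=26
i=9 t=22 v=9: DROP (t<26-0); WM=26
i=10 t=23 v=3: DROP (t<26-0); WM=26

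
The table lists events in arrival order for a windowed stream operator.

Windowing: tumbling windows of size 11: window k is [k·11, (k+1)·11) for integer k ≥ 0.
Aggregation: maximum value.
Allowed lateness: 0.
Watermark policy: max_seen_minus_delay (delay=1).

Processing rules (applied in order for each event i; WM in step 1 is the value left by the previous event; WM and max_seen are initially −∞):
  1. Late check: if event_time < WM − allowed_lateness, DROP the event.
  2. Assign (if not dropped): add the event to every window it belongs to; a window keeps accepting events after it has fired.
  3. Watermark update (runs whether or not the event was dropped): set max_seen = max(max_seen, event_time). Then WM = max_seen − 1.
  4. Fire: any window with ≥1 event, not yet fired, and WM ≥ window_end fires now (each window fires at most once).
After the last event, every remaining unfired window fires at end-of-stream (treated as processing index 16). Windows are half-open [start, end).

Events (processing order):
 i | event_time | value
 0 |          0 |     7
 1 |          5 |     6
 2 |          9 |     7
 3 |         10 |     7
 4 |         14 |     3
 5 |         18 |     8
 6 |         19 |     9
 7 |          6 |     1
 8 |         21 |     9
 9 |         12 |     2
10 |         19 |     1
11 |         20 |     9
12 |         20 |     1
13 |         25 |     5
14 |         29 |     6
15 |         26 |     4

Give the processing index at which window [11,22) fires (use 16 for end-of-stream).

i=0 t=0 v=7: → [0,11); WM=-1
i=1 t=5 v=6: → [0,11); WM=4
i=2 t=9 v=7: → [0,11); WM=8
i=3 t=10 v=7: → [0,11); WM=9
i=4 t=14 v=3: → [11,22); WM=13; [0,11) fires=7
i=5 t=18 v=8: → [11,22); WM=17
i=6 t=19 v=9: → [11,22); WM=18
i=7 t=6 v=1: DROP (t<18-0); WM=18
i=8 t=21 v=9: → [11,22); WM=20
i=9 t=12 v=2: DROP (t<20-0); WM=20
i=10 t=19 v=1: DROP (t<20-0); WM=20
i=11 t=20 v=9: → [11,22); WM=20
i=12 t=20 v=1: → [11,22); WM=20
i=13 t=25 v=5: → [22,33); WM=24; [11,22) fires=9
i=14 t=29 v=6: → [22,33); WM=28
i=15 t=26 v=4: DROP (t<28-0); WM=28

13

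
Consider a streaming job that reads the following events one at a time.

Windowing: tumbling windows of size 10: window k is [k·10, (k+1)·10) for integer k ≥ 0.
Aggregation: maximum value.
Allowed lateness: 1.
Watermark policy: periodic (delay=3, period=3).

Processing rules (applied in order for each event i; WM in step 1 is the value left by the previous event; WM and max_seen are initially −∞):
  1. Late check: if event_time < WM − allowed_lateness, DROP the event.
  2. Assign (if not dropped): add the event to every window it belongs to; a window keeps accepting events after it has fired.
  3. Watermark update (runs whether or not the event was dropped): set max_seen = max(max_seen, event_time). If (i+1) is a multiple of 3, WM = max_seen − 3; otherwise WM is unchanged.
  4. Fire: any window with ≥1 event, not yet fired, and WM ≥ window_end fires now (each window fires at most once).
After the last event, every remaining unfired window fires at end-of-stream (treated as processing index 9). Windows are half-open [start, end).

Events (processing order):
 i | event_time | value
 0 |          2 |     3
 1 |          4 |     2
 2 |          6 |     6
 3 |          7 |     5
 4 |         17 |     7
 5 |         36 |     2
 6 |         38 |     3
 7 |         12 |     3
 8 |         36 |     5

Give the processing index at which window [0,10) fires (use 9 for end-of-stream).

5

i=0 t=2 v=3: → [0,10); WM=−∞
i=1 t=4 v=2: → [0,10); WM=−∞
i=2 t=6 v=6: → [0,10); WM=3
i=3 t=7 v=5: → [0,10); WM=3
i=4 t=17 v=7: → [10,20); WM=3
i=5 t=36 v=2: → [30,40); WM=33; [0,10) fires=6 [10,20) fires=7
i=6 t=38 v=3: → [30,40); WM=33
i=7 t=12 v=3: DROP (t<33-1); WM=33
i=8 t=36 v=5: → [30,40); WM=35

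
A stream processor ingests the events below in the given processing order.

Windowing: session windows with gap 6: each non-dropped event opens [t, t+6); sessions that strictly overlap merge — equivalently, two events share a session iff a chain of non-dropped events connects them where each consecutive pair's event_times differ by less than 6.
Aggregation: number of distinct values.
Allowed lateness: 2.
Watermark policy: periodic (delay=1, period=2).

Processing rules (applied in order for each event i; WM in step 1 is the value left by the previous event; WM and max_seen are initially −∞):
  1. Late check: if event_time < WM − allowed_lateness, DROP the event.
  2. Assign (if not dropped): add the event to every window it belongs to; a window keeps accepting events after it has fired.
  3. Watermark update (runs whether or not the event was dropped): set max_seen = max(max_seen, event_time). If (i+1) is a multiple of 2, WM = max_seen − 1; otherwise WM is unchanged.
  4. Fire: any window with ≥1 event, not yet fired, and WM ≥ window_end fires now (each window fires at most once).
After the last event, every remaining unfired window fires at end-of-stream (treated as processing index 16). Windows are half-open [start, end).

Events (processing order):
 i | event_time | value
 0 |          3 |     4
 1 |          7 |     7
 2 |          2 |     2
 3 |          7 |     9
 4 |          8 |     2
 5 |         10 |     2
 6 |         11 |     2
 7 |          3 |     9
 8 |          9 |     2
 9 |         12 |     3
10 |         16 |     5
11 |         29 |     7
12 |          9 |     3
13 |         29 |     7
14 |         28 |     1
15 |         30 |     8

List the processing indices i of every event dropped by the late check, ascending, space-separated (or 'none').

2 7 12

i=0 t=3 v=4: → [3,9); WM=−∞
i=1 t=7 v=7: → [3,13); WM=6
i=2 t=2 v=2: DROP (t<6-2); WM=6
i=3 t=7 v=9: → [3,13); WM=6
i=4 t=8 v=2: → [3,14); WM=6
i=5 t=10 v=2: → [3,16); WM=9
i=6 t=11 v=2: → [3,17); WM=9
i=7 t=3 v=9: DROP (t<9-2); WM=10
i=8 t=9 v=2: → [3,17); WM=10
i=9 t=12 v=3: → [3,18); WM=11
i=10 t=16 v=5: → [3,22); WM=11
i=11 t=29 v=7: → [29,35); WM=28
i=12 t=9 v=3: DROP (t<28-2); WM=28
i=13 t=29 v=7: → [29,35); WM=28
i=14 t=28 v=1: → [28,35); WM=28
i=15 t=30 v=8: → [28,36); WM=29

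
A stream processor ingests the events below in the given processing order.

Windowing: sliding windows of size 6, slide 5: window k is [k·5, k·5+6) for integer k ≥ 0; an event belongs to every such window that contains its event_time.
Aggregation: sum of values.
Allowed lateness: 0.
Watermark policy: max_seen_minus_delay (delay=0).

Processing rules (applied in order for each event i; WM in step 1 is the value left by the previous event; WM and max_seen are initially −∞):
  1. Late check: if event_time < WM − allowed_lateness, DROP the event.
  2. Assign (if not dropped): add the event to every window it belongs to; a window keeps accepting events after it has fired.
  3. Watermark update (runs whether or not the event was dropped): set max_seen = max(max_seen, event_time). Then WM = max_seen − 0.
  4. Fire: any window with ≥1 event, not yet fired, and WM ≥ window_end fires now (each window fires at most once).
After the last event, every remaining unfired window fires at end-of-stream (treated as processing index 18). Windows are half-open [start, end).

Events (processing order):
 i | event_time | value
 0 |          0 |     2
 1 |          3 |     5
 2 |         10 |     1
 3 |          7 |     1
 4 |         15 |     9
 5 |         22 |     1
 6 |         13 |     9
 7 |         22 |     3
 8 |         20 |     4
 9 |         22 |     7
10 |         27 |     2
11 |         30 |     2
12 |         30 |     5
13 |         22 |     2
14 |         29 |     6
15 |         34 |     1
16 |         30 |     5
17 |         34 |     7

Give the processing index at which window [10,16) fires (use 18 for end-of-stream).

i=0 t=0 v=2: → [0,6); WM=0
i=1 t=3 v=5: → [0,6); WM=3
i=2 t=10 v=1: → [10,16),[5,11); WM=10; [0,6) fires=7
i=3 t=7 v=1: DROP (t<10-0); WM=10
i=4 t=15 v=9: → [15,21),[10,16); WM=15; [5,11) fires=1
i=5 t=22 v=1: → [20,26); WM=22; [10,16) fires=10 [15,21) fires=9
i=6 t=13 v=9: DROP (t<22-0); WM=22
i=7 t=22 v=3: → [20,26); WM=22
i=8 t=20 v=4: DROP (t<22-0); WM=22
i=9 t=22 v=7: → [20,26); WM=22
i=10 t=27 v=2: → [25,31); WM=27; [20,26) fires=11
i=11 t=30 v=2: → [30,36),[25,31); WM=30
i=12 t=30 v=5: → [30,36),[25,31); WM=30
i=13 t=22 v=2: DROP (t<30-0); WM=30
i=14 t=29 v=6: DROP (t<30-0); WM=30
i=15 t=34 v=1: → [30,36); WM=34; [25,31) fires=9
i=16 t=30 v=5: DROP (t<34-0); WM=34
i=17 t=34 v=7: → [30,36); WM=34

5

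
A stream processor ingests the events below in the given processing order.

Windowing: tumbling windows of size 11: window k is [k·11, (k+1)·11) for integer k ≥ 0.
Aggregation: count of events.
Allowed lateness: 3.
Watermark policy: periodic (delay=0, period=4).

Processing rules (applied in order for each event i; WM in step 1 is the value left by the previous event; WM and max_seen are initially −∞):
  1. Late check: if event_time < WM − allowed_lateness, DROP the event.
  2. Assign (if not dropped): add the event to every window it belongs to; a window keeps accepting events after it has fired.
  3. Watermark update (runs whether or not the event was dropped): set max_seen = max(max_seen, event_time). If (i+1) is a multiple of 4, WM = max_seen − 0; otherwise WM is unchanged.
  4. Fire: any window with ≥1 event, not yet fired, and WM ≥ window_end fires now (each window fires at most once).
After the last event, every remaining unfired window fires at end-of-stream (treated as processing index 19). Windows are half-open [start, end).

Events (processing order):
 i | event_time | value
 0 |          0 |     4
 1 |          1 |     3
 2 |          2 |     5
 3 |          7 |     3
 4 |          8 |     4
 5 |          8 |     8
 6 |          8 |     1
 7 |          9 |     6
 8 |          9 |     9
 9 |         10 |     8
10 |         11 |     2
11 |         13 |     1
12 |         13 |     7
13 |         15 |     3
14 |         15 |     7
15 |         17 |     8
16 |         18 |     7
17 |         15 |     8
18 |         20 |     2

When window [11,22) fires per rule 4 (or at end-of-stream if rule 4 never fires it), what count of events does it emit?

9

i=0 t=0 v=4: → [0,11); WM=−∞
i=1 t=1 v=3: → [0,11); WM=−∞
i=2 t=2 v=5: → [0,11); WM=−∞
i=3 t=7 v=3: → [0,11); WM=7
i=4 t=8 v=4: → [0,11); WM=7
i=5 t=8 v=8: → [0,11); WM=7
i=6 t=8 v=1: → [0,11); WM=7
i=7 t=9 v=6: → [0,11); WM=9
i=8 t=9 v=9: → [0,11); WM=9
i=9 t=10 v=8: → [0,11); WM=9
i=10 t=11 v=2: → [11,22); WM=9
i=11 t=13 v=1: → [11,22); WM=13; [0,11) fires=10
i=12 t=13 v=7: → [11,22); WM=13
i=13 t=15 v=3: → [11,22); WM=13
i=14 t=15 v=7: → [11,22); WM=13
i=15 t=17 v=8: → [11,22); WM=17
i=16 t=18 v=7: → [11,22); WM=17
i=17 t=15 v=8: → [11,22); WM=17
i=18 t=20 v=2: → [11,22); WM=17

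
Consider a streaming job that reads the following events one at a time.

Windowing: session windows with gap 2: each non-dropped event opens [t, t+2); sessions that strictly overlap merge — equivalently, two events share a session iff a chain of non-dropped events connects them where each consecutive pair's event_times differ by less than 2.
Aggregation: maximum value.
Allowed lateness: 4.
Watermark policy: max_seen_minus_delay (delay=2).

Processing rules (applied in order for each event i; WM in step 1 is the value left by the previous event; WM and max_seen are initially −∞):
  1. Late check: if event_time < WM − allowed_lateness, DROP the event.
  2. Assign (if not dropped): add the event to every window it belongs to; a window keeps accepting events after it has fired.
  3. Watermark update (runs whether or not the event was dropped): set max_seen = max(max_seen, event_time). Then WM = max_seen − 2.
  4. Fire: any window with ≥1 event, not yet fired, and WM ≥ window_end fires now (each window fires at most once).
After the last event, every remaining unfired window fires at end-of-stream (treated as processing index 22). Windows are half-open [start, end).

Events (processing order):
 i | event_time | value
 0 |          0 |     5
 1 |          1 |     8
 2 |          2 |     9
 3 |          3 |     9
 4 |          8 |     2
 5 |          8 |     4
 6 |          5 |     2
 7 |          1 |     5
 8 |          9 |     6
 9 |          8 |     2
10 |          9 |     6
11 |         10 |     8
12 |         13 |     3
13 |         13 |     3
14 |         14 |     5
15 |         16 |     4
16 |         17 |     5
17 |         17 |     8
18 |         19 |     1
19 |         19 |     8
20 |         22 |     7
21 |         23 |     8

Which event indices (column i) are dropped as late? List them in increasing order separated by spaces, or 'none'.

7

i=0 t=0 v=5: → [0,2); WM=-2
i=1 t=1 v=8: → [0,3); WM=-1
i=2 t=2 v=9: → [0,4); WM=0
i=3 t=3 v=9: → [0,5); WM=1
i=4 t=8 v=2: → [8,10); WM=6
i=5 t=8 v=4: → [8,10); WM=6
i=6 t=5 v=2: → [5,7); WM=6
i=7 t=1 v=5: DROP (t<6-4); WM=6
i=8 t=9 v=6: → [8,11); WM=7
i=9 t=8 v=2: → [8,11); WM=7
i=10 t=9 v=6: → [8,11); WM=7
i=11 t=10 v=8: → [8,12); WM=8
i=12 t=13 v=3: → [13,15); WM=11
i=13 t=13 v=3: → [13,15); WM=11
i=14 t=14 v=5: → [13,16); WM=12
i=15 t=16 v=4: → [16,18); WM=14
i=16 t=17 v=5: → [16,19); WM=15
i=17 t=17 v=8: → [16,19); WM=15
i=18 t=19 v=1: → [19,21); WM=17
i=19 t=19 v=8: → [19,21); WM=17
i=20 t=22 v=7: → [22,24); WM=20
i=21 t=23 v=8: → [22,25); WM=21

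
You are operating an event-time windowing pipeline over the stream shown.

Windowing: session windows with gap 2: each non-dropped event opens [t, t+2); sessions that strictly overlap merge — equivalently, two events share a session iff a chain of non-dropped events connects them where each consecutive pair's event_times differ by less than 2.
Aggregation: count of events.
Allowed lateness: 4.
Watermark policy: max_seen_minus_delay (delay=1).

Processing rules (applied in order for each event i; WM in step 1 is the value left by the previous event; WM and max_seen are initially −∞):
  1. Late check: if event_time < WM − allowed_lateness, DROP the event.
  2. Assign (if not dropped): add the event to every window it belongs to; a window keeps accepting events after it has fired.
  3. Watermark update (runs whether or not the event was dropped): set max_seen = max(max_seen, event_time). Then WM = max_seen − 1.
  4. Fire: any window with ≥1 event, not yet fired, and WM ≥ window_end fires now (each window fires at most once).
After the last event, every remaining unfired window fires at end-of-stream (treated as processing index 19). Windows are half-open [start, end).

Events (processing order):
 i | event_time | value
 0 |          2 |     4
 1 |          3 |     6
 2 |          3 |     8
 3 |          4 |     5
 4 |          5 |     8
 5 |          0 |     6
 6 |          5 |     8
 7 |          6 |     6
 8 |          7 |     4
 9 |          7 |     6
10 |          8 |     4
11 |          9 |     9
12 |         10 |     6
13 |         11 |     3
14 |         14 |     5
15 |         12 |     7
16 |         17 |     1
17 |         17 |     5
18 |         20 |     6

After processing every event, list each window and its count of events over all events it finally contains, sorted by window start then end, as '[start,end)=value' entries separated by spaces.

[0,2)=1 [2,14)=14 [14,16)=1 [17,19)=2 [20,22)=1

i=0 t=2 v=4: → [2,4); WM=1
i=1 t=3 v=6: → [2,5); WM=2
i=2 t=3 v=8: → [2,5); WM=2
i=3 t=4 v=5: → [2,6); WM=3
i=4 t=5 v=8: → [2,7); WM=4
i=5 t=0 v=6: → [0,2); WM=4
i=6 t=5 v=8: → [2,7); WM=4
i=7 t=6 v=6: → [2,8); WM=5
i=8 t=7 v=4: → [2,9); WM=6
i=9 t=7 v=6: → [2,9); WM=6
i=10 t=8 v=4: → [2,10); WM=7
i=11 t=9 v=9: → [2,11); WM=8
i=12 t=10 v=6: → [2,12); WM=9
i=13 t=11 v=3: → [2,13); WM=10
i=14 t=14 v=5: → [14,16); WM=13
i=15 t=12 v=7: → [2,14); WM=13
i=16 t=17 v=1: → [17,19); WM=16
i=17 t=17 v=5: → [17,19); WM=16
i=18 t=20 v=6: → [20,22); WM=19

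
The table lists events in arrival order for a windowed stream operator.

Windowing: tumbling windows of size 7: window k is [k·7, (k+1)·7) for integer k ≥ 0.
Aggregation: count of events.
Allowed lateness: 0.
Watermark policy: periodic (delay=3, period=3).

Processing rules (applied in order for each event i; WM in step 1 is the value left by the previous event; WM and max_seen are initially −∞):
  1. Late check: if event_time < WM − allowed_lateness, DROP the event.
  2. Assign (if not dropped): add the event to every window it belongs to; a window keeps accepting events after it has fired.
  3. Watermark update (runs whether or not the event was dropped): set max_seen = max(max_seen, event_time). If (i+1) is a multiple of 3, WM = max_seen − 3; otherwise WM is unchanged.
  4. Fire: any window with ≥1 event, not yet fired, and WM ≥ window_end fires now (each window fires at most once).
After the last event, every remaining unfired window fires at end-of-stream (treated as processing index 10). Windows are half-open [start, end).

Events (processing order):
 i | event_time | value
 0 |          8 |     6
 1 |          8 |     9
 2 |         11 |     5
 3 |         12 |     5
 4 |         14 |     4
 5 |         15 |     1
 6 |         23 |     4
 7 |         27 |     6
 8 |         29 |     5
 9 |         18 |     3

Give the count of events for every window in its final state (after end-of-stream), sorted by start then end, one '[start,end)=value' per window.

i=0 t=8 v=6: → [7,14); WM=−∞
i=1 t=8 v=9: → [7,14); WM=−∞
i=2 t=11 v=5: → [7,14); WM=8
i=3 t=12 v=5: → [7,14); WM=8
i=4 t=14 v=4: → [14,21); WM=8
i=5 t=15 v=1: → [14,21); WM=12
i=6 t=23 v=4: → [21,28); WM=12
i=7 t=27 v=6: → [21,28); WM=12
i=8 t=29 v=5: → [28,35); WM=26; [7,14) fires=4 [14,21) fires=2
i=9 t=18 v=3: DROP (t<26-0); WM=26

[7,14)=4 [14,21)=2 [21,28)=2 [28,35)=1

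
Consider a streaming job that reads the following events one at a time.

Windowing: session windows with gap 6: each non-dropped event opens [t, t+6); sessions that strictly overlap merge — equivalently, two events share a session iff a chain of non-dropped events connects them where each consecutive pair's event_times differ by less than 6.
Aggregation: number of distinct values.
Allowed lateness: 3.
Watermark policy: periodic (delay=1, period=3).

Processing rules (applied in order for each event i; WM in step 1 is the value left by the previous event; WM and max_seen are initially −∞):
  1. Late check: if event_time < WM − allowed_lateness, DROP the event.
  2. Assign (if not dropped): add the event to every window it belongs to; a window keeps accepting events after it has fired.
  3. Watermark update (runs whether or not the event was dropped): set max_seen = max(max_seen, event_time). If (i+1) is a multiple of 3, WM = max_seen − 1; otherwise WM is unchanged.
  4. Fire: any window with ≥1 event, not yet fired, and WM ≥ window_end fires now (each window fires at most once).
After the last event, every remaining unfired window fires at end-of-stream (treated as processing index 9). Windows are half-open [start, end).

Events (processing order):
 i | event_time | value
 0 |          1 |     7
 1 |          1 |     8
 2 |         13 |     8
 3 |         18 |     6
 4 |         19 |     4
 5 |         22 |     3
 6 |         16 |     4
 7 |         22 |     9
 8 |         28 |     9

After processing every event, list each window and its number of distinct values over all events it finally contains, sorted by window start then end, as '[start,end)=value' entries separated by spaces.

[1,7)=2 [13,28)=5 [28,34)=1

i=0 t=1 v=7: → [1,7); WM=−∞
i=1 t=1 v=8: → [1,7); WM=−∞
i=2 t=13 v=8: → [13,19); WM=12
i=3 t=18 v=6: → [13,24); WM=12
i=4 t=19 v=4: → [13,25); WM=12
i=5 t=22 v=3: → [13,28); WM=21
i=6 t=16 v=4: DROP (t<21-3); WM=21
i=7 t=22 v=9: → [13,28); WM=21
i=8 t=28 v=9: → [28,34); WM=27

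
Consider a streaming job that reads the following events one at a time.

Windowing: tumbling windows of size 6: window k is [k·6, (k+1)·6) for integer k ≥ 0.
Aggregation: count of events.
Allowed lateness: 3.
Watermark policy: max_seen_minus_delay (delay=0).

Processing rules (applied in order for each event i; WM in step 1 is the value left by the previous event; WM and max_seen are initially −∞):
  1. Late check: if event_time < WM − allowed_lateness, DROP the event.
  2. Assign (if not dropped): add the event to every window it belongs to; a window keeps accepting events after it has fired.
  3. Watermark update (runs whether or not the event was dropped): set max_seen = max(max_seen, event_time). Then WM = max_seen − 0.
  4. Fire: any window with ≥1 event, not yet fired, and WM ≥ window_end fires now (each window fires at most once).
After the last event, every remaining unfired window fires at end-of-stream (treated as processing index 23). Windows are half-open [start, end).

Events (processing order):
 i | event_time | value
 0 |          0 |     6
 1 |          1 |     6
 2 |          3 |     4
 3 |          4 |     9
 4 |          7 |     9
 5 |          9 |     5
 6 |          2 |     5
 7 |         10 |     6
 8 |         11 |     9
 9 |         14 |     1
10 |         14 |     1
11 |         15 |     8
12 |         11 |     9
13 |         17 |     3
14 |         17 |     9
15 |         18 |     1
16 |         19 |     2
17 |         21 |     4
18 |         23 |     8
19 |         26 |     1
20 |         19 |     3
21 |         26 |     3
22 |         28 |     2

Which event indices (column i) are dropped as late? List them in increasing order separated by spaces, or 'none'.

i=0 t=0 v=6: → [0,6); WM=0
i=1 t=1 v=6: → [0,6); WM=1
i=2 t=3 v=4: → [0,6); WM=3
i=3 t=4 v=9: → [0,6); WM=4
i=4 t=7 v=9: → [6,12); WM=7; [0,6) fires=4
i=5 t=9 v=5: → [6,12); WM=9
i=6 t=2 v=5: DROP (t<9-3); WM=9
i=7 t=10 v=6: → [6,12); WM=10
i=8 t=11 v=9: → [6,12); WM=11
i=9 t=14 v=1: → [12,18); WM=14; [6,12) fires=4
i=10 t=14 v=1: → [12,18); WM=14
i=11 t=15 v=8: → [12,18); WM=15
i=12 t=11 v=9: DROP (t<15-3); WM=15
i=13 t=17 v=3: → [12,18); WM=17
i=14 t=17 v=9: → [12,18); WM=17
i=15 t=18 v=1: → [18,24); WM=18; [12,18) fires=5
i=16 t=19 v=2: → [18,24); WM=19
i=17 t=21 v=4: → [18,24); WM=21
i=18 t=23 v=8: → [18,24); WM=23
i=19 t=26 v=1: → [24,30); WM=26; [18,24) fires=4
i=20 t=19 v=3: DROP (t<26-3); WM=26
i=21 t=26 v=3: → [24,30); WM=26
i=22 t=28 v=2: → [24,30); WM=28

6 12 20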